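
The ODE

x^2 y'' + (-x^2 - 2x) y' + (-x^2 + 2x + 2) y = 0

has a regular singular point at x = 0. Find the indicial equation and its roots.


Divide by x^2 to reach normal form y'' + P_1(x) y' + P_2(x) y = 0 with P_1(x) = -1 - 2/x and P_2(x) = -1 + 2/x + 2/x^2.
x = 0 is a singular point because the y'-coefficient -1 - 2/x has a pole at x = 0 and the y-coefficient -1 + 2/x + 2/x^2 has a pole at x = 0.
It is a regular singular point because x P_1(x) = p(x) = -x - 2 and x^2 P_2(x) = q(x) = -x^2 + 2x + 2 are polynomials, hence analytic at x = 0.
p(0) = -2,  q(0) = 2.
Indicial equation: r(r-1) + p(0) r + q(0) = 0, i.e. r^2 + (p(0) - 1) r + q(0) = 0, i.e. r^2 - 3 r + 2 = 0.
Discriminant: (-3)^2 - 4(2) = 1, so r = (3 ± 1)/2.
Solving: r_1 = 2, r_2 = 1.

indicial: r^2 - 3 r + 2 = 0; roots r_1 = 2, r_2 = 1


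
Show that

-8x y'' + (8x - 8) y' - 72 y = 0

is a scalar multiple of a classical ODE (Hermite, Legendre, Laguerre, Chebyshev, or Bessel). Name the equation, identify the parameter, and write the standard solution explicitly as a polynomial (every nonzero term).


All three coefficients share the factor -8; dividing through by -8 gives  x y'' + (1 - x) y' + 9 y = 0.
This matches the Laguerre equation x y'' + (1 - x) y' + n y = 0 with n = 9; the polynomial solution is L_9(x).
With y = sum_k a_k x^k, matching x^k gives (k+1)k a_{k+1} + (k+1) a_{k+1} - k a_k + n a_k = 0, i.e. (k+1)^2 a_{k+1} = (k - n) a_k = (k - 9) a_k. The right side vanishes at k = 9, so the series terminates at degree 9.
Standard normalization L_n(0) = 1 gives a_0 = 1. Work upward with a_{k+1} = (k - 9) a_k / (k+1)^2:
  a_1 = (0 - 9)(1) / 1^2 = -9/1 = -9
  a_2 = (1 - 9)(-9) / 2^2 = 72/4 = 18
  a_3 = (2 - 9)(18) / 3^2 = -126/9 = -14
  a_4 = (3 - 9)(-14) / 4^2 = 84/16 = 21/4
  a_5 = (4 - 9)(21/4) / 5^2 = (-105/4)/25 = -21/20
  a_6 = (5 - 9)(-21/20) / 6^2 = (21/5)/36 = 7/60
  a_7 = (6 - 9)(7/60) / 7^2 = (-7/20)/49 = -1/140
  a_8 = (7 - 9)(-1/140) / 8^2 = (1/70)/64 = 1/4480
  a_9 = (8 - 9)(1/4480) / 9^2 = (-1/4480)/81 = -1/362880
Hence L_9(x) = -x^9/362880 + x^8/4480 - x^7/140 + 7 x^6/60 - 21 x^5/20 + 21 x^4/4 - 14 x^3 + 18 x^2 - 9 x + 1.

L_9(x); series = -x^9/362880 + x^8/4480 - x^7/140 + 7 x^6/60 - 21 x^5/20 + 21 x^4/4 - 14 x^3 + 18 x^2 - 9 x + 1


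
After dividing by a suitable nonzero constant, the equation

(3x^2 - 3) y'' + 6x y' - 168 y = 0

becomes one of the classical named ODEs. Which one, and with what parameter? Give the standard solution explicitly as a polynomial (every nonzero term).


All three coefficients share the factor -3; dividing through by -3 gives  (1 - x^2) y'' - 2x y' + 56 y = 0.
This matches the Legendre equation (1 - x^2) y'' - 2x y' + n(n+1) y = 0 (note the -2x y' term) with n(n+1) = 56, so n = 7; the polynomial solution is P_7(x).
With y = sum_k a_k x^k, matching x^k gives (k+2)(k+1) a_{k+2} = [k(k+1) - n(n+1)] a_k = (k - 7)(k + 8) a_k. The right side vanishes at k = 7, so the series with the parity of 7 terminates at degree 7.
Standard normalization (P_n(1) = 1): leading coefficient (2n)!/(2^n (n!)^2) = 87178291200/(128*25401600) = 429/16, so a_7 = 429/16. Work downward with a_k = (k+1)(k+2) a_{k+2} / ((k - 7)(k + 8)):
  a_5 = (6)(7)(429/16) / ((5 - 7)(5 + 8)) = (9009/8)/(-26) = -693/16
  a_3 = (4)(5)(-693/16) / ((3 - 7)(3 + 8)) = (-3465/4)/(-44) = 315/16
  a_1 = (2)(3)(315/16) / ((1 - 7)(1 + 8)) = (945/8)/(-54) = -35/16
Hence P_7(x) = 429 x^7/16 - 693 x^5/16 + 315 x^3/16 - 35 x/16.

P_7(x); series = 429 x^7/16 - 693 x^5/16 + 315 x^3/16 - 35 x/16


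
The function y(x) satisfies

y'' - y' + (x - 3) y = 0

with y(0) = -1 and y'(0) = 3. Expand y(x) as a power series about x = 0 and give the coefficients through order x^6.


Ansatz: y(x) = sum_{n>=0} a_n x^n, so y'(x) = sum_{n>=1} n a_n x^(n-1) and y''(x) = sum_{n>=2} n(n-1) a_n x^(n-2).
Substitute into P(x) y'' + Q(x) y' + R(x) y = 0 with P(x) = 1, Q(x) = -1, R(x) = x - 3, and match powers of x.
Initial conditions: a_0 = -1, a_1 = 3.
Setting the coefficient of each power of x to zero and solving order by order (substituting the coefficients already found):
  x^0: 2 a_2 - a_1 - 3 a_0 = 0  ->  2 a_2 = a_1 + 3 a_0 = 0  ->  a_2 = 0
  x^1: 6 a_3 - 2 a_2 - 3 a_1 + a_0 = 0  ->  6 a_3 = 2 a_2 + 3 a_1 - a_0 = 10  ->  a_3 = 5/3
  x^2: 12 a_4 - 3 a_3 - 3 a_2 + a_1 = 0  ->  12 a_4 = 3 a_3 + 3 a_2 - a_1 = 2  ->  a_4 = 1/6
  x^3: 20 a_5 - 4 a_4 - 3 a_3 + a_2 = 0  ->  20 a_5 = 4 a_4 + 3 a_3 - a_2 = 17/3  ->  a_5 = 17/60
  x^4: 30 a_6 - 5 a_5 - 3 a_4 + a_3 = 0  ->  30 a_6 = 5 a_5 + 3 a_4 - a_3 = 1/4  ->  a_6 = 1/120
Truncated series: y(x) = -1 + 3 x + (5/3) x^3 + (1/6) x^4 + (17/60) x^5 + (1/120) x^6 + O(x^7).

a_0 = -1; a_1 = 3; a_2 = 0; a_3 = 5/3; a_4 = 1/6; a_5 = 17/60; a_6 = 1/120


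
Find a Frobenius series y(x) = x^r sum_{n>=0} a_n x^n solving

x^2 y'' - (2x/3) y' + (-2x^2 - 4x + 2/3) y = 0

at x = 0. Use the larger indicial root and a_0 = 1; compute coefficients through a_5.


Write in Frobenius form y'' + (p(x)/x) y' + (q(x)/x^2) y = 0:
  p(x) = -2/3,  q(x) = -2x^2 - 4x + 2/3.
Indicial equation: r(r-1) + (-2/3) r + (2/3) = 0 -> roots r_1 = 1, r_2 = 2/3.
Take r = r_1 = 1. Let y(x) = x^r sum_{n>=0} a_n x^n with a_0 = 1.
Substitute y = x^r sum a_n x^n and match x^{r+n}. The recurrence is
  D(n) a_n - 4 a_{n-1} - 2 a_{n-2} = 0,  where D(n) = (r+n)(r+n-1) + (-2/3)(r+n) + (2/3).
  a_n = [4 a_{n-1} + 2 a_{n-2}] / D(n).
Since the indicial polynomial factors as (r - r_1)(r - r_2), D(n) = (r_1 + n - r_1)(r_1 + n - r_2) = n(n + 1/3).
Evaluating step by step (a_0 = 1):
  n = 1: D(1) = 1(1 + 1/3) = 4/3; numerator = 4(1) = 4; a_1 = (4)/(4/3) = 3
  n = 2: D(2) = 2(2 + 1/3) = 14/3; numerator = 4(3) + 2(1) = 14; a_2 = (14)/(14/3) = 3
  n = 3: D(3) = 3(3 + 1/3) = 10; numerator = 4(3) + 2(3) = 18; a_3 = (18)/(10) = 9/5
  n = 4: D(4) = 4(4 + 1/3) = 52/3; numerator = 4(9/5) + 2(3) = 66/5; a_4 = (66/5)/(52/3) = 99/130
  n = 5: D(5) = 5(5 + 1/3) = 80/3; numerator = 4(99/130) + 2(9/5) = 432/65; a_5 = (432/65)/(80/3) = 81/325

r = 1; a_0 = 1; a_1 = 3; a_2 = 3; a_3 = 9/5; a_4 = 99/130; a_5 = 81/325


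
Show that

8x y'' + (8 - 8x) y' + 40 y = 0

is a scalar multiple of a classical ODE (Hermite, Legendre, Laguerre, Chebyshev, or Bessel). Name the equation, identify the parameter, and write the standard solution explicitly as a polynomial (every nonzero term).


All three coefficients share the factor 8; dividing through by 8 gives  x y'' + (1 - x) y' + 5 y = 0.
This matches the Laguerre equation x y'' + (1 - x) y' + n y = 0 with n = 5; the polynomial solution is L_5(x).
With y = sum_k a_k x^k, matching x^k gives (k+1)k a_{k+1} + (k+1) a_{k+1} - k a_k + n a_k = 0, i.e. (k+1)^2 a_{k+1} = (k - n) a_k = (k - 5) a_k. The right side vanishes at k = 5, so the series terminates at degree 5.
Standard normalization L_n(0) = 1 gives a_0 = 1. Work upward with a_{k+1} = (k - 5) a_k / (k+1)^2:
  a_1 = (0 - 5)(1) / 1^2 = -5/1 = -5
  a_2 = (1 - 5)(-5) / 2^2 = 20/4 = 5
  a_3 = (2 - 5)(5) / 3^2 = -15/9 = -5/3
  a_4 = (3 - 5)(-5/3) / 4^2 = (10/3)/16 = 5/24
  a_5 = (4 - 5)(5/24) / 5^2 = (-5/24)/25 = -1/120
Hence L_5(x) = -x^5/120 + 5 x^4/24 - 5 x^3/3 + 5 x^2 - 5 x + 1.

L_5(x); series = -x^5/120 + 5 x^4/24 - 5 x^3/3 + 5 x^2 - 5 x + 1


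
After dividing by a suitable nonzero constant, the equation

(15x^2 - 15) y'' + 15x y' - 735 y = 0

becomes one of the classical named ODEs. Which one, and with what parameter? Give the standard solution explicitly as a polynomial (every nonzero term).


All three coefficients share the factor -15; dividing through by -15 gives  (1 - x^2) y'' - x y' + 49 y = 0.
This matches the Chebyshev equation (1 - x^2) y'' - x y' + n^2 y = 0 (note the -x y' term, not -2x y') with n^2 = 49, so n = 7; the polynomial solution is T_7(x).
With y = sum_k a_k x^k, matching x^k gives (k+2)(k+1) a_{k+2} = (k^2 - n^2) a_k = (k - 7)(k + 7) a_k. The right side vanishes at k = 7, so the series with the parity of 7 terminates at degree 7.
Standard normalization: leading coefficient of T_n is 2^(n-1), so a_7 = 2^6 = 64. Work downward with a_k = (k+1)(k+2) a_{k+2} / ((k - 7)(k + 7)):
  a_5 = (6)(7)(64) / ((5 - 7)(5 + 7)) = 2688/(-24) = -112
  a_3 = (4)(5)(-112) / ((3 - 7)(3 + 7)) = -2240/(-40) = 56
  a_1 = (2)(3)(56) / ((1 - 7)(1 + 7)) = 336/(-48) = -7
Hence T_7(x) = 64 x^7 - 112 x^5 + 56 x^3 - 7 x.

T_7(x); series = 64 x^7 - 112 x^5 + 56 x^3 - 7 x


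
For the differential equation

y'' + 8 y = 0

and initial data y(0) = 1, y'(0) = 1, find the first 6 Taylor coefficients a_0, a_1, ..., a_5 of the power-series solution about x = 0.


Ansatz: y(x) = sum_{n>=0} a_n x^n, so y'(x) = sum_{n>=1} n a_n x^(n-1) and y''(x) = sum_{n>=2} n(n-1) a_n x^(n-2).
Substitute into P(x) y'' + Q(x) y' + R(x) y = 0 with P(x) = 1, Q(x) = 0, R(x) = 8, and match powers of x.
Initial conditions: a_0 = 1, a_1 = 1.
Setting the coefficient of each power of x to zero and solving order by order (substituting the coefficients already found):
  x^0: 2 a_2 + 8 a_0 = 0  ->  2 a_2 = -8 a_0 = -8  ->  a_2 = -4
  x^1: 6 a_3 + 8 a_1 = 0  ->  6 a_3 = -8 a_1 = -8  ->  a_3 = -4/3
  x^2: 12 a_4 + 8 a_2 = 0  ->  12 a_4 = -8 a_2 = 32  ->  a_4 = 8/3
  x^3: 20 a_5 + 8 a_3 = 0  ->  20 a_5 = -8 a_3 = 32/3  ->  a_5 = 8/15
Truncated series: y(x) = 1 + x - 4 x^2 - (4/3) x^3 + (8/3) x^4 + (8/15) x^5 + O(x^6).

a_0 = 1; a_1 = 1; a_2 = -4; a_3 = -4/3; a_4 = 8/3; a_5 = 8/15


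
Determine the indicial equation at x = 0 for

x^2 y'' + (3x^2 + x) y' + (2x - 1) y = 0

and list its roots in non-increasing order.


Divide by x^2 to reach normal form y'' + P_1(x) y' + P_2(x) y = 0 with P_1(x) = 3 + 1/x and P_2(x) = 2/x - 1/x^2.
x = 0 is a singular point because the y'-coefficient 3 + 1/x has a pole at x = 0 and the y-coefficient 2/x - 1/x^2 has a pole at x = 0.
It is a regular singular point because x P_1(x) = p(x) = 3x + 1 and x^2 P_2(x) = q(x) = 2x - 1 are polynomials, hence analytic at x = 0.
p(0) = 1,  q(0) = -1.
Indicial equation: r(r-1) + p(0) r + q(0) = 0, i.e. r^2 + (p(0) - 1) r + q(0) = 0, i.e. r^2 - 1 = 0.
Discriminant: (0)^2 - 4(-1) = 4, so r = (0 ± 2)/2.
Solving: r_1 = 1, r_2 = -1.

indicial: r^2 - 1 = 0; roots r_1 = 1, r_2 = -1


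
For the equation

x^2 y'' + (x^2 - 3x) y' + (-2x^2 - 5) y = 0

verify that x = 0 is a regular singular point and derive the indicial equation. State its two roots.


Divide by x^2 to reach normal form y'' + P_1(x) y' + P_2(x) y = 0 with P_1(x) = 1 - 3/x and P_2(x) = -2 - 5/x^2.
x = 0 is a singular point because the y'-coefficient 1 - 3/x has a pole at x = 0 and the y-coefficient -2 - 5/x^2 has a pole at x = 0.
It is a regular singular point because x P_1(x) = p(x) = x - 3 and x^2 P_2(x) = q(x) = -2x^2 - 5 are polynomials, hence analytic at x = 0.
p(0) = -3,  q(0) = -5.
Indicial equation: r(r-1) + p(0) r + q(0) = 0, i.e. r^2 + (p(0) - 1) r + q(0) = 0, i.e. r^2 - 4 r - 5 = 0.
Discriminant: (-4)^2 - 4(-5) = 36, so r = (4 ± 6)/2.
Solving: r_1 = 5, r_2 = -1.

indicial: r^2 - 4 r - 5 = 0; roots r_1 = 5, r_2 = -1


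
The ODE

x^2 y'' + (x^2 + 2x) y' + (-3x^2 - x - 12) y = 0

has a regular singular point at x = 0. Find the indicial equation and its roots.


Divide by x^2 to reach normal form y'' + P_1(x) y' + P_2(x) y = 0 with P_1(x) = 1 + 2/x and P_2(x) = -3 - 1/x - 12/x^2.
x = 0 is a singular point because the y'-coefficient 1 + 2/x has a pole at x = 0 and the y-coefficient -3 - 1/x - 12/x^2 has a pole at x = 0.
It is a regular singular point because x P_1(x) = p(x) = x + 2 and x^2 P_2(x) = q(x) = -3x^2 - x - 12 are polynomials, hence analytic at x = 0.
p(0) = 2,  q(0) = -12.
Indicial equation: r(r-1) + p(0) r + q(0) = 0, i.e. r^2 + (p(0) - 1) r + q(0) = 0, i.e. r^2 + 1 r - 12 = 0.
Discriminant: (1)^2 - 4(-12) = 49, so r = (-1 ± 7)/2.
Solving: r_1 = 3, r_2 = -4.

indicial: r^2 + 1 r - 12 = 0; roots r_1 = 3, r_2 = -4


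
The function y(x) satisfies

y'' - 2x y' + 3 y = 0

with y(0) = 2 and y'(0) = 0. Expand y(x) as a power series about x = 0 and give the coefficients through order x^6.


Ansatz: y(x) = sum_{n>=0} a_n x^n, so y'(x) = sum_{n>=1} n a_n x^(n-1) and y''(x) = sum_{n>=2} n(n-1) a_n x^(n-2).
Substitute into P(x) y'' + Q(x) y' + R(x) y = 0 with P(x) = 1, Q(x) = -2x, R(x) = 3, and match powers of x.
Initial conditions: a_0 = 2, a_1 = 0.
Setting the coefficient of each power of x to zero and solving order by order (substituting the coefficients already found):
  x^0: 2 a_2 + 3 a_0 = 0  ->  2 a_2 = -3 a_0 = -6  ->  a_2 = -3
  x^1: 6 a_3 + a_1 = 0  ->  6 a_3 = -a_1 = 0  ->  a_3 = 0
  x^2: 12 a_4 - a_2 = 0  ->  12 a_4 = a_2 = -3  ->  a_4 = -1/4
  x^3: 20 a_5 - 3 a_3 = 0  ->  20 a_5 = 3 a_3 = 0  ->  a_5 = 0
  x^4: 30 a_6 - 5 a_4 = 0  ->  30 a_6 = 5 a_4 = -5/4  ->  a_6 = -1/24
Truncated series: y(x) = 2 - 3 x^2 - (1/4) x^4 - (1/24) x^6 + O(x^7).

a_0 = 2; a_1 = 0; a_2 = -3; a_3 = 0; a_4 = -1/4; a_5 = 0; a_6 = -1/24


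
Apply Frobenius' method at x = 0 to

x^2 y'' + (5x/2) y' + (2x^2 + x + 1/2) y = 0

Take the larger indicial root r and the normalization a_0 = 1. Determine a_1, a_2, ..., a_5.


Write in Frobenius form y'' + (p(x)/x) y' + (q(x)/x^2) y = 0:
  p(x) = 5/2,  q(x) = 2x^2 + x + 1/2.
Indicial equation: r(r-1) + (5/2) r + (1/2) = 0 -> roots r_1 = -1/2, r_2 = -1.
Take r = r_1 = -1/2. Let y(x) = x^r sum_{n>=0} a_n x^n with a_0 = 1.
Substitute y = x^r sum a_n x^n and match x^{r+n}. The recurrence is
  D(n) a_n + 1 a_{n-1} + 2 a_{n-2} = 0,  where D(n) = (r+n)(r+n-1) + (5/2)(r+n) + (1/2).
  a_n = [-1 a_{n-1} - 2 a_{n-2}] / D(n).
Since the indicial polynomial factors as (r - r_1)(r - r_2), D(n) = (r_1 + n - r_1)(r_1 + n - r_2) = n(n + 1/2).
Evaluating step by step (a_0 = 1):
  n = 1: D(1) = 1(1 + 1/2) = 3/2; numerator = -1(1) = -1; a_1 = (-1)/(3/2) = -2/3
  n = 2: D(2) = 2(2 + 1/2) = 5; numerator = -1(-2/3) - 2(1) = -4/3; a_2 = (-4/3)/(5) = -4/15
  n = 3: D(3) = 3(3 + 1/2) = 21/2; numerator = -1(-4/15) - 2(-2/3) = 8/5; a_3 = (8/5)/(21/2) = 16/105
  n = 4: D(4) = 4(4 + 1/2) = 18; numerator = -1(16/105) - 2(-4/15) = 8/21; a_4 = (8/21)/(18) = 4/189
  n = 5: D(5) = 5(5 + 1/2) = 55/2; numerator = -1(4/189) - 2(16/105) = -44/135; a_5 = (-44/135)/(55/2) = -8/675

r = -1/2; a_0 = 1; a_1 = -2/3; a_2 = -4/15; a_3 = 16/105; a_4 = 4/189; a_5 = -8/675


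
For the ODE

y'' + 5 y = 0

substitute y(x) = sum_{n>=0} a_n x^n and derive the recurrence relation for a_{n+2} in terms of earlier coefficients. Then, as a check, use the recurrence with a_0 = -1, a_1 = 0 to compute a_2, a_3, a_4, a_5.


Substitute y = sum_n a_n x^n into y'' + (const) y = 0.
y''(x) = sum_{n>=0} (n+2)(n+1) a_{n+2} x^n.
The ODE becomes sum_n [(n+2)(n+1) a_{n+2} + 5 a_n] x^n = 0.
Setting each coefficient to zero gives the recurrence:
  (n+2)(n+1) a_{n+2} + 5 a_n = 0,
  a_{n+2} = -5 / ((n+1)(n+2)) a_n.

Check with a_0 = -1, a_1 = 0 (apply the recurrence for n = 0, 1, 2, 3): a_0 = -1, a_1 = 0, a_2 = 5/2, a_3 = 0, a_4 = -25/24, a_5 = 0.

a_{n+2} = -5/((n+1)(n+2)) * a_n; check: a_0 = -1, a_1 = 0, a_2 = 5/2, a_3 = 0, a_4 = -25/24, a_5 = 0


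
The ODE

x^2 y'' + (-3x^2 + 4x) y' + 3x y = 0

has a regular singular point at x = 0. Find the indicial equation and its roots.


Divide by x^2 to reach normal form y'' + P_1(x) y' + P_2(x) y = 0 with P_1(x) = -3 + 4/x and P_2(x) = 3/x.
x = 0 is a singular point because the y'-coefficient -3 + 4/x has a pole at x = 0 and the y-coefficient 3/x has a pole at x = 0.
It is a regular singular point because x P_1(x) = p(x) = 4 - 3x and x^2 P_2(x) = q(x) = 3x are polynomials, hence analytic at x = 0.
p(0) = 4,  q(0) = 0.
Indicial equation: r(r-1) + p(0) r + q(0) = 0, i.e. r^2 + (p(0) - 1) r + q(0) = 0, i.e. r^2 + 3 r = 0.
Discriminant: (3)^2 - 4(0) = 9, so r = (-3 ± 3)/2.
Solving: r_1 = 0, r_2 = -3.

indicial: r^2 + 3 r = 0; roots r_1 = 0, r_2 = -3


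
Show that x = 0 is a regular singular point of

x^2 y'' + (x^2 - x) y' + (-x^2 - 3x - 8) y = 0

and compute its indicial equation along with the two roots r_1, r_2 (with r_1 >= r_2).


Divide by x^2 to reach normal form y'' + P_1(x) y' + P_2(x) y = 0 with P_1(x) = 1 - 1/x and P_2(x) = -1 - 3/x - 8/x^2.
x = 0 is a singular point because the y'-coefficient 1 - 1/x has a pole at x = 0 and the y-coefficient -1 - 3/x - 8/x^2 has a pole at x = 0.
It is a regular singular point because x P_1(x) = p(x) = x - 1 and x^2 P_2(x) = q(x) = -x^2 - 3x - 8 are polynomials, hence analytic at x = 0.
p(0) = -1,  q(0) = -8.
Indicial equation: r(r-1) + p(0) r + q(0) = 0, i.e. r^2 + (p(0) - 1) r + q(0) = 0, i.e. r^2 - 2 r - 8 = 0.
Discriminant: (-2)^2 - 4(-8) = 36, so r = (2 ± 6)/2.
Solving: r_1 = 4, r_2 = -2.

indicial: r^2 - 2 r - 8 = 0; roots r_1 = 4, r_2 = -2


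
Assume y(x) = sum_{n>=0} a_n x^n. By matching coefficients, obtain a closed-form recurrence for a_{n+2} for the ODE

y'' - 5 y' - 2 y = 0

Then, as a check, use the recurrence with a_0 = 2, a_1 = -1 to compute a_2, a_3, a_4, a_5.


Substitute y = sum_n a_n x^n.
y''(x) has coefficient (n+2)(n+1) a_{n+2} at x^n;
-5 y'(x) has coefficient -5 (n+1) a_{n+1} at x^n;
-2 y(x) has coefficient -2 a_n at x^n.
Matching x^n: (n+2)(n+1) a_{n+2} - 5 (n+1) a_{n+1} - 2 a_n = 0.
Thus a_{n+2} = [5 (n+1) a_{n+1} + 2 a_n] / ((n+1)(n+2)).

Check with a_0 = 2, a_1 = -1 (apply the recurrence for n = 0, 1, 2, 3): a_0 = 2, a_1 = -1, a_2 = -1/2, a_3 = -7/6, a_4 = -37/24, a_5 = -199/120.

a_(n+2) = [5 (n+1) a_(n+1) + 2 a_n] / ((n+1)(n+2)); check: a_0 = 2, a_1 = -1, a_2 = -1/2, a_3 = -7/6, a_4 = -37/24, a_5 = -199/120


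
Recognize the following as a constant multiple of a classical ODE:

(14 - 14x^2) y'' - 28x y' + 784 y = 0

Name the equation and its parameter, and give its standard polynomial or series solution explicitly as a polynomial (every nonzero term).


All three coefficients share the factor 14; dividing through by 14 gives  (1 - x^2) y'' - 2x y' + 56 y = 0.
This matches the Legendre equation (1 - x^2) y'' - 2x y' + n(n+1) y = 0 (note the -2x y' term) with n(n+1) = 56, so n = 7; the polynomial solution is P_7(x).
With y = sum_k a_k x^k, matching x^k gives (k+2)(k+1) a_{k+2} = [k(k+1) - n(n+1)] a_k = (k - 7)(k + 8) a_k. The right side vanishes at k = 7, so the series with the parity of 7 terminates at degree 7.
Standard normalization (P_n(1) = 1): leading coefficient (2n)!/(2^n (n!)^2) = 87178291200/(128*25401600) = 429/16, so a_7 = 429/16. Work downward with a_k = (k+1)(k+2) a_{k+2} / ((k - 7)(k + 8)):
  a_5 = (6)(7)(429/16) / ((5 - 7)(5 + 8)) = (9009/8)/(-26) = -693/16
  a_3 = (4)(5)(-693/16) / ((3 - 7)(3 + 8)) = (-3465/4)/(-44) = 315/16
  a_1 = (2)(3)(315/16) / ((1 - 7)(1 + 8)) = (945/8)/(-54) = -35/16
Hence P_7(x) = 429 x^7/16 - 693 x^5/16 + 315 x^3/16 - 35 x/16.

P_7(x); series = 429 x^7/16 - 693 x^5/16 + 315 x^3/16 - 35 x/16


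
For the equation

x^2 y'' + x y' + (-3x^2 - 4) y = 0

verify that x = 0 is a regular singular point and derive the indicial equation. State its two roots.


Divide by x^2 to reach normal form y'' + P_1(x) y' + P_2(x) y = 0 with P_1(x) = 1/x and P_2(x) = -3 - 4/x^2.
x = 0 is a singular point because the y'-coefficient 1/x has a pole at x = 0 and the y-coefficient -3 - 4/x^2 has a pole at x = 0.
It is a regular singular point because x P_1(x) = p(x) = 1 and x^2 P_2(x) = q(x) = -3x^2 - 4 are polynomials, hence analytic at x = 0.
p(0) = 1,  q(0) = -4.
Indicial equation: r(r-1) + p(0) r + q(0) = 0, i.e. r^2 + (p(0) - 1) r + q(0) = 0, i.e. r^2 - 4 = 0.
Discriminant: (0)^2 - 4(-4) = 16, so r = (0 ± 4)/2.
Solving: r_1 = 2, r_2 = -2.

indicial: r^2 - 4 = 0; roots r_1 = 2, r_2 = -2


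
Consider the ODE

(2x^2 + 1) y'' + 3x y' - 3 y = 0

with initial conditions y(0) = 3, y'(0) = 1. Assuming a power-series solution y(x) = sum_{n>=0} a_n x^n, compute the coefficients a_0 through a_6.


Ansatz: y(x) = sum_{n>=0} a_n x^n, so y'(x) = sum_{n>=1} n a_n x^(n-1) and y''(x) = sum_{n>=2} n(n-1) a_n x^(n-2).
Substitute into P(x) y'' + Q(x) y' + R(x) y = 0 with P(x) = 2x^2 + 1, Q(x) = 3x, R(x) = -3, and match powers of x.
Initial conditions: a_0 = 3, a_1 = 1.
Setting the coefficient of each power of x to zero and solving order by order (substituting the coefficients already found):
  x^0: 2 a_2 - 3 a_0 = 0  ->  2 a_2 = 3 a_0 = 9  ->  a_2 = 9/2
  x^1: 6 a_3 = 0  ->  a_3 = 0
  x^2: 12 a_4 + 7 a_2 = 0  ->  12 a_4 = -7 a_2 = -63/2  ->  a_4 = -21/8
  x^3: 20 a_5 + 18 a_3 = 0  ->  20 a_5 = -18 a_3 = 0  ->  a_5 = 0
  x^4: 30 a_6 + 33 a_4 = 0  ->  30 a_6 = -33 a_4 = 693/8  ->  a_6 = 231/80
Truncated series: y(x) = 3 + x + (9/2) x^2 - (21/8) x^4 + (231/80) x^6 + O(x^7).

a_0 = 3; a_1 = 1; a_2 = 9/2; a_3 = 0; a_4 = -21/8; a_5 = 0; a_6 = 231/80


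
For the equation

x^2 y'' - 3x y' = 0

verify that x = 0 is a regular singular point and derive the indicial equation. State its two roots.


Divide by x^2 to reach normal form y'' + P_1(x) y' + P_2(x) y = 0 with P_1(x) = -3/x and P_2(x) = 0.
x = 0 is a singular point because the y'-coefficient -3/x has a pole at x = 0.
It is a regular singular point because x P_1(x) = p(x) = -3 and x^2 P_2(x) = q(x) = 0 are polynomials, hence analytic at x = 0.
p(0) = -3,  q(0) = 0.
Indicial equation: r(r-1) + p(0) r + q(0) = 0, i.e. r^2 + (p(0) - 1) r + q(0) = 0, i.e. r^2 - 4 r = 0.
Discriminant: (-4)^2 - 4(0) = 16, so r = (4 ± 4)/2.
Solving: r_1 = 4, r_2 = 0.

indicial: r^2 - 4 r = 0; roots r_1 = 4, r_2 = 0


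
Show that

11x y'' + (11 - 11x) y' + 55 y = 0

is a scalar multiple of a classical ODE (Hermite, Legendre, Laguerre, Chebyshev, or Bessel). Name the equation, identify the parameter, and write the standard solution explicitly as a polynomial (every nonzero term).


All three coefficients share the factor 11; dividing through by 11 gives  x y'' + (1 - x) y' + 5 y = 0.
This matches the Laguerre equation x y'' + (1 - x) y' + n y = 0 with n = 5; the polynomial solution is L_5(x).
With y = sum_k a_k x^k, matching x^k gives (k+1)k a_{k+1} + (k+1) a_{k+1} - k a_k + n a_k = 0, i.e. (k+1)^2 a_{k+1} = (k - n) a_k = (k - 5) a_k. The right side vanishes at k = 5, so the series terminates at degree 5.
Standard normalization L_n(0) = 1 gives a_0 = 1. Work upward with a_{k+1} = (k - 5) a_k / (k+1)^2:
  a_1 = (0 - 5)(1) / 1^2 = -5/1 = -5
  a_2 = (1 - 5)(-5) / 2^2 = 20/4 = 5
  a_3 = (2 - 5)(5) / 3^2 = -15/9 = -5/3
  a_4 = (3 - 5)(-5/3) / 4^2 = (10/3)/16 = 5/24
  a_5 = (4 - 5)(5/24) / 5^2 = (-5/24)/25 = -1/120
Hence L_5(x) = -x^5/120 + 5 x^4/24 - 5 x^3/3 + 5 x^2 - 5 x + 1.

L_5(x); series = -x^5/120 + 5 x^4/24 - 5 x^3/3 + 5 x^2 - 5 x + 1


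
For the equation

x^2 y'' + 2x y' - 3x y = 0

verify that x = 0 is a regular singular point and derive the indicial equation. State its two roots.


Divide by x^2 to reach normal form y'' + P_1(x) y' + P_2(x) y = 0 with P_1(x) = 2/x and P_2(x) = -3/x.
x = 0 is a singular point because the y'-coefficient 2/x has a pole at x = 0 and the y-coefficient -3/x has a pole at x = 0.
It is a regular singular point because x P_1(x) = p(x) = 2 and x^2 P_2(x) = q(x) = -3x are polynomials, hence analytic at x = 0.
p(0) = 2,  q(0) = 0.
Indicial equation: r(r-1) + p(0) r + q(0) = 0, i.e. r^2 + (p(0) - 1) r + q(0) = 0, i.e. r^2 + 1 r = 0.
Discriminant: (1)^2 - 4(0) = 1, so r = (-1 ± 1)/2.
Solving: r_1 = 0, r_2 = -1.

indicial: r^2 + 1 r = 0; roots r_1 = 0, r_2 = -1


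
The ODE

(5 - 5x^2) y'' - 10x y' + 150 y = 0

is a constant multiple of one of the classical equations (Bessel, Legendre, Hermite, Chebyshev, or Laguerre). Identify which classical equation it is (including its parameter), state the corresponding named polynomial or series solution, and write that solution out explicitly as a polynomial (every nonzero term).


All three coefficients share the factor 5; dividing through by 5 gives  (1 - x^2) y'' - 2x y' + 30 y = 0.
This matches the Legendre equation (1 - x^2) y'' - 2x y' + n(n+1) y = 0 (note the -2x y' term) with n(n+1) = 30, so n = 5; the polynomial solution is P_5(x).
With y = sum_k a_k x^k, matching x^k gives (k+2)(k+1) a_{k+2} = [k(k+1) - n(n+1)] a_k = (k - 5)(k + 6) a_k. The right side vanishes at k = 5, so the series with the parity of 5 terminates at degree 5.
Standard normalization (P_n(1) = 1): leading coefficient (2n)!/(2^n (n!)^2) = 3628800/(32*14400) = 63/8, so a_5 = 63/8. Work downward with a_k = (k+1)(k+2) a_{k+2} / ((k - 5)(k + 6)):
  a_3 = (4)(5)(63/8) / ((3 - 5)(3 + 6)) = (315/2)/(-18) = -35/4
  a_1 = (2)(3)(-35/4) / ((1 - 5)(1 + 6)) = (-105/2)/(-28) = 15/8
Hence P_5(x) = 63 x^5/8 - 35 x^3/4 + 15 x/8.

P_5(x); series = 63 x^5/8 - 35 x^3/4 + 15 x/8


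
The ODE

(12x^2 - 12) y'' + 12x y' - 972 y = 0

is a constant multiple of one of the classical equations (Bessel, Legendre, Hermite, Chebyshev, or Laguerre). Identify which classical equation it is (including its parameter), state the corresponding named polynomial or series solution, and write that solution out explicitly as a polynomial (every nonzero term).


All three coefficients share the factor -12; dividing through by -12 gives  (1 - x^2) y'' - x y' + 81 y = 0.
This matches the Chebyshev equation (1 - x^2) y'' - x y' + n^2 y = 0 (note the -x y' term, not -2x y') with n^2 = 81, so n = 9; the polynomial solution is T_9(x).
With y = sum_k a_k x^k, matching x^k gives (k+2)(k+1) a_{k+2} = (k^2 - n^2) a_k = (k - 9)(k + 9) a_k. The right side vanishes at k = 9, so the series with the parity of 9 terminates at degree 9.
Standard normalization: leading coefficient of T_n is 2^(n-1), so a_9 = 2^8 = 256. Work downward with a_k = (k+1)(k+2) a_{k+2} / ((k - 9)(k + 9)):
  a_7 = (8)(9)(256) / ((7 - 9)(7 + 9)) = 18432/(-32) = -576
  a_5 = (6)(7)(-576) / ((5 - 9)(5 + 9)) = -24192/(-56) = 432
  a_3 = (4)(5)(432) / ((3 - 9)(3 + 9)) = 8640/(-72) = -120
  a_1 = (2)(3)(-120) / ((1 - 9)(1 + 9)) = -720/(-80) = 9
Hence T_9(x) = 256 x^9 - 576 x^7 + 432 x^5 - 120 x^3 + 9 x.

T_9(x); series = 256 x^9 - 576 x^7 + 432 x^5 - 120 x^3 + 9 x


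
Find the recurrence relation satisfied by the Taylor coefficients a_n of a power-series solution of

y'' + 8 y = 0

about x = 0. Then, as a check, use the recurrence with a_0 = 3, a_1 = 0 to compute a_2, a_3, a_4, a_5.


Substitute y = sum_n a_n x^n into y'' + (const) y = 0.
y''(x) = sum_{n>=0} (n+2)(n+1) a_{n+2} x^n.
The ODE becomes sum_n [(n+2)(n+1) a_{n+2} + 8 a_n] x^n = 0.
Setting each coefficient to zero gives the recurrence:
  (n+2)(n+1) a_{n+2} + 8 a_n = 0,
  a_{n+2} = -8 / ((n+1)(n+2)) a_n.

Check with a_0 = 3, a_1 = 0 (apply the recurrence for n = 0, 1, 2, 3): a_0 = 3, a_1 = 0, a_2 = -12, a_3 = 0, a_4 = 8, a_5 = 0.

a_{n+2} = -8/((n+1)(n+2)) * a_n; check: a_0 = 3, a_1 = 0, a_2 = -12, a_3 = 0, a_4 = 8, a_5 = 0


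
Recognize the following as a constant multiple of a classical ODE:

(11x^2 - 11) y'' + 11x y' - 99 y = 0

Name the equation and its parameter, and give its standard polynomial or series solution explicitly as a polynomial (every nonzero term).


All three coefficients share the factor -11; dividing through by -11 gives  (1 - x^2) y'' - x y' + 9 y = 0.
This matches the Chebyshev equation (1 - x^2) y'' - x y' + n^2 y = 0 (note the -x y' term, not -2x y') with n^2 = 9, so n = 3; the polynomial solution is T_3(x).
With y = sum_k a_k x^k, matching x^k gives (k+2)(k+1) a_{k+2} = (k^2 - n^2) a_k = (k - 3)(k + 3) a_k. The right side vanishes at k = 3, so the series with the parity of 3 terminates at degree 3.
Standard normalization: leading coefficient of T_n is 2^(n-1), so a_3 = 2^2 = 4. Work downward with a_k = (k+1)(k+2) a_{k+2} / ((k - 3)(k + 3)):
  a_1 = (2)(3)(4) / ((1 - 3)(1 + 3)) = 24/(-8) = -3
Hence T_3(x) = 4 x^3 - 3 x.

T_3(x); series = 4 x^3 - 3 x


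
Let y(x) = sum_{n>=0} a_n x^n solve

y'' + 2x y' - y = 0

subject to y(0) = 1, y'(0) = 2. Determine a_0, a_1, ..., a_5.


Ansatz: y(x) = sum_{n>=0} a_n x^n, so y'(x) = sum_{n>=1} n a_n x^(n-1) and y''(x) = sum_{n>=2} n(n-1) a_n x^(n-2).
Substitute into P(x) y'' + Q(x) y' + R(x) y = 0 with P(x) = 1, Q(x) = 2x, R(x) = -1, and match powers of x.
Initial conditions: a_0 = 1, a_1 = 2.
Setting the coefficient of each power of x to zero and solving order by order (substituting the coefficients already found):
  x^0: 2 a_2 - a_0 = 0  ->  2 a_2 = a_0 = 1  ->  a_2 = 1/2
  x^1: 6 a_3 + a_1 = 0  ->  6 a_3 = -a_1 = -2  ->  a_3 = -1/3
  x^2: 12 a_4 + 3 a_2 = 0  ->  12 a_4 = -3 a_2 = -3/2  ->  a_4 = -1/8
  x^3: 20 a_5 + 5 a_3 = 0  ->  20 a_5 = -5 a_3 = 5/3  ->  a_5 = 1/12
Truncated series: y(x) = 1 + 2 x + (1/2) x^2 - (1/3) x^3 - (1/8) x^4 + (1/12) x^5 + O(x^6).

a_0 = 1; a_1 = 2; a_2 = 1/2; a_3 = -1/3; a_4 = -1/8; a_5 = 1/12


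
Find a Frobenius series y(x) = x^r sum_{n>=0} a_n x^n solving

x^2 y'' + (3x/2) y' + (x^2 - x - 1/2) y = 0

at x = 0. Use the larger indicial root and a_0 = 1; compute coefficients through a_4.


Write in Frobenius form y'' + (p(x)/x) y' + (q(x)/x^2) y = 0:
  p(x) = 3/2,  q(x) = x^2 - x - 1/2.
Indicial equation: r(r-1) + (3/2) r + (-1/2) = 0 -> roots r_1 = 1/2, r_2 = -1.
Take r = r_1 = 1/2. Let y(x) = x^r sum_{n>=0} a_n x^n with a_0 = 1.
Substitute y = x^r sum a_n x^n and match x^{r+n}. The recurrence is
  D(n) a_n - 1 a_{n-1} + 1 a_{n-2} = 0,  where D(n) = (r+n)(r+n-1) + (3/2)(r+n) + (-1/2).
  a_n = [1 a_{n-1} - 1 a_{n-2}] / D(n).
Since the indicial polynomial factors as (r - r_1)(r - r_2), D(n) = (r_1 + n - r_1)(r_1 + n - r_2) = n(n + 3/2).
Evaluating step by step (a_0 = 1):
  n = 1: D(1) = 1(1 + 3/2) = 5/2; numerator = 1(1) = 1; a_1 = (1)/(5/2) = 2/5
  n = 2: D(2) = 2(2 + 3/2) = 7; numerator = 1(2/5) - 1(1) = -3/5; a_2 = (-3/5)/(7) = -3/35
  n = 3: D(3) = 3(3 + 3/2) = 27/2; numerator = 1(-3/35) - 1(2/5) = -17/35; a_3 = (-17/35)/(27/2) = -34/945
  n = 4: D(4) = 4(4 + 3/2) = 22; numerator = 1(-34/945) - 1(-3/35) = 47/945; a_4 = (47/945)/(22) = 47/20790

r = 1/2; a_0 = 1; a_1 = 2/5; a_2 = -3/35; a_3 = -34/945; a_4 = 47/20790


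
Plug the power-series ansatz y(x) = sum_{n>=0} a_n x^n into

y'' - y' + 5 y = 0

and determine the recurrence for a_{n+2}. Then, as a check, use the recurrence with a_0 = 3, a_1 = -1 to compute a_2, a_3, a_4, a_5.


Substitute y = sum_n a_n x^n.
y''(x) has coefficient (n+2)(n+1) a_{n+2} at x^n;
-y'(x) has coefficient -(n+1) a_{n+1} at x^n;
5 y(x) has coefficient 5 a_n at x^n.
Matching x^n: (n+2)(n+1) a_{n+2} - (n+1) a_{n+1} + 5 a_n = 0.
Thus a_{n+2} = [(n+1) a_{n+1} - 5 a_n] / ((n+1)(n+2)).

Check with a_0 = 3, a_1 = -1 (apply the recurrence for n = 0, 1, 2, 3): a_0 = 3, a_1 = -1, a_2 = -8, a_3 = -11/6, a_4 = 23/8, a_5 = 31/30.

a_(n+2) = [(n+1) a_(n+1) - 5 a_n] / ((n+1)(n+2)); check: a_0 = 3, a_1 = -1, a_2 = -8, a_3 = -11/6, a_4 = 23/8, a_5 = 31/30


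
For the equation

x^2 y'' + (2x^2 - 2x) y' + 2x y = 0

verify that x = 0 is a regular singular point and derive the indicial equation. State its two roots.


Divide by x^2 to reach normal form y'' + P_1(x) y' + P_2(x) y = 0 with P_1(x) = 2 - 2/x and P_2(x) = 2/x.
x = 0 is a singular point because the y'-coefficient 2 - 2/x has a pole at x = 0 and the y-coefficient 2/x has a pole at x = 0.
It is a regular singular point because x P_1(x) = p(x) = 2x - 2 and x^2 P_2(x) = q(x) = 2x are polynomials, hence analytic at x = 0.
p(0) = -2,  q(0) = 0.
Indicial equation: r(r-1) + p(0) r + q(0) = 0, i.e. r^2 + (p(0) - 1) r + q(0) = 0, i.e. r^2 - 3 r = 0.
Discriminant: (-3)^2 - 4(0) = 9, so r = (3 ± 3)/2.
Solving: r_1 = 3, r_2 = 0.

indicial: r^2 - 3 r = 0; roots r_1 = 3, r_2 = 0


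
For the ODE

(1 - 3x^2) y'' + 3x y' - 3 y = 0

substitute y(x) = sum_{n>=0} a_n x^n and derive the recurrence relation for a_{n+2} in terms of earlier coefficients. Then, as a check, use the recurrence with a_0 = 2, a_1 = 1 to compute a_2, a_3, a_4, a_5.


Substitute y = sum_n a_n x^n.
(1 - 3 x^2) y'' contributes (n+2)(n+1) a_{n+2} - 3 n(n-1) a_n at x^n.
3 x y'(x) contributes 3 n a_n at x^n.
-3 y(x) contributes -3 a_n at x^n.
Matching x^n: (n+2)(n+1) a_{n+2} + (-3 n(n-1) + 3 n - 3) a_n = 0.
Thus a_{n+2} = (3 n(n-1) - 3 n + 3) / ((n+1)(n+2)) * a_n.

Check with a_0 = 2, a_1 = 1 (apply the recurrence for n = 0, 1, 2, 3): a_0 = 2, a_1 = 1, a_2 = 3, a_3 = 0, a_4 = 3/4, a_5 = 0.

a_(n+2) = (3 n(n-1) - 3 n + 3) / ((n+1)(n+2)) * a_n; check: a_0 = 2, a_1 = 1, a_2 = 3, a_3 = 0, a_4 = 3/4, a_5 = 0


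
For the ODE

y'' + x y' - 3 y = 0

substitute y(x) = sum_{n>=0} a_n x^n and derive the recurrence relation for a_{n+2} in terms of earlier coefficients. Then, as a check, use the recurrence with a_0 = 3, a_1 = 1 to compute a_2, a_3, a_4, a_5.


Substitute y = sum_n a_n x^n.
y''(x) has coefficient (n+2)(n+1) a_{n+2} at x^n;
x y'(x) has coefficient n a_n at x^n (shift);
-3 y(x) has coefficient -3 a_n at x^n.
Matching x^n: (n+2)(n+1) a_{n+2} + (n - 3) a_n = 0.
Thus a_{n+2} = (-n + 3) / ((n+1)(n+2)) * a_n.

Check with a_0 = 3, a_1 = 1 (apply the recurrence for n = 0, 1, 2, 3): a_0 = 3, a_1 = 1, a_2 = 9/2, a_3 = 1/3, a_4 = 3/8, a_5 = 0.

a_(n+2) = (-n + 3) / ((n+1)(n+2)) * a_n; check: a_0 = 3, a_1 = 1, a_2 = 9/2, a_3 = 1/3, a_4 = 3/8, a_5 = 0


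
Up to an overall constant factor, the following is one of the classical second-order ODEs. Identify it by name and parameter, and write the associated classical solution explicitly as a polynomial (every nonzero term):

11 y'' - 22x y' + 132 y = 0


All three coefficients share the factor 11; dividing through by 11 gives  y'' - 2x y' + 12 y = 0.
This matches the Hermite equation y'' - 2x y' + 2n y = 0 with 2n = 12, so n = 6; the polynomial solution is H_6(x).
With y = sum_k a_k x^k, matching x^k gives (k+2)(k+1) a_{k+2} = 2(k - n) a_k = 2(k - 6) a_k. The right side vanishes at k = 6, so the series with the parity of 6 terminates at degree 6.
Standard normalization: leading coefficient of H_n is 2^n, so a_6 = 2^6 = 64. Work downward with a_k = (k+1)(k+2) a_{k+2} / (2(k - n)):
  a_4 = (5)(6)(64) / (2(4 - 6)) = 1920/(-4) = -480
  a_2 = (3)(4)(-480) / (2(2 - 6)) = -5760/(-8) = 720
  a_0 = (1)(2)(720) / (2(0 - 6)) = 1440/(-12) = -120
Hence H_6(x) = 64 x^6 - 480 x^4 + 720 x^2 - 120.

H_6(x); series = 64 x^6 - 480 x^4 + 720 x^2 - 120


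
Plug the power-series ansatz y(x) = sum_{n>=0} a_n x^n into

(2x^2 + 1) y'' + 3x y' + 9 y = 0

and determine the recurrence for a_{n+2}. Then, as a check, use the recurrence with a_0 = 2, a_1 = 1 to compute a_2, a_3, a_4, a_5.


Substitute y = sum_n a_n x^n.
(1 + 2 x^2) y'' contributes (n+2)(n+1) a_{n+2} + 2 n(n-1) a_n at x^n.
3 x y'(x) contributes 3 n a_n at x^n.
9 y(x) contributes 9 a_n at x^n.
Matching x^n: (n+2)(n+1) a_{n+2} + (2 n(n-1) + 3 n + 9) a_n = 0.
Thus a_{n+2} = (-2 n(n-1) - 3 n - 9) / ((n+1)(n+2)) * a_n.

Check with a_0 = 2, a_1 = 1 (apply the recurrence for n = 0, 1, 2, 3): a_0 = 2, a_1 = 1, a_2 = -9, a_3 = -2, a_4 = 57/4, a_5 = 3.

a_(n+2) = (-2 n(n-1) - 3 n - 9) / ((n+1)(n+2)) * a_n; check: a_0 = 2, a_1 = 1, a_2 = -9, a_3 = -2, a_4 = 57/4, a_5 = 3


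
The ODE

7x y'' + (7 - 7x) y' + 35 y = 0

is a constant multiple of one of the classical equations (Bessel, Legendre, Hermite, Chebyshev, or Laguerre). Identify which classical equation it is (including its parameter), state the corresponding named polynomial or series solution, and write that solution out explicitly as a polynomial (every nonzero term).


All three coefficients share the factor 7; dividing through by 7 gives  x y'' + (1 - x) y' + 5 y = 0.
This matches the Laguerre equation x y'' + (1 - x) y' + n y = 0 with n = 5; the polynomial solution is L_5(x).
With y = sum_k a_k x^k, matching x^k gives (k+1)k a_{k+1} + (k+1) a_{k+1} - k a_k + n a_k = 0, i.e. (k+1)^2 a_{k+1} = (k - n) a_k = (k - 5) a_k. The right side vanishes at k = 5, so the series terminates at degree 5.
Standard normalization L_n(0) = 1 gives a_0 = 1. Work upward with a_{k+1} = (k - 5) a_k / (k+1)^2:
  a_1 = (0 - 5)(1) / 1^2 = -5/1 = -5
  a_2 = (1 - 5)(-5) / 2^2 = 20/4 = 5
  a_3 = (2 - 5)(5) / 3^2 = -15/9 = -5/3
  a_4 = (3 - 5)(-5/3) / 4^2 = (10/3)/16 = 5/24
  a_5 = (4 - 5)(5/24) / 5^2 = (-5/24)/25 = -1/120
Hence L_5(x) = -x^5/120 + 5 x^4/24 - 5 x^3/3 + 5 x^2 - 5 x + 1.

L_5(x); series = -x^5/120 + 5 x^4/24 - 5 x^3/3 + 5 x^2 - 5 x + 1


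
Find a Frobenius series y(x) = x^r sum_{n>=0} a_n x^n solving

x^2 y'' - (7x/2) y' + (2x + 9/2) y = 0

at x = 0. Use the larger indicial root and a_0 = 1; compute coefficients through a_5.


Write in Frobenius form y'' + (p(x)/x) y' + (q(x)/x^2) y = 0:
  p(x) = -7/2,  q(x) = 2x + 9/2.
Indicial equation: r(r-1) + (-7/2) r + (9/2) = 0 -> roots r_1 = 3, r_2 = 3/2.
Take r = r_1 = 3. Let y(x) = x^r sum_{n>=0} a_n x^n with a_0 = 1.
Substitute y = x^r sum a_n x^n and match x^{r+n}. The recurrence is
  D(n) a_n + 2 a_{n-1} = 0,  where D(n) = (r+n)(r+n-1) + (-7/2)(r+n) + (9/2).
  a_n = -2 / D(n) * a_{n-1}.
Since the indicial polynomial factors as (r - r_1)(r - r_2), D(n) = (r_1 + n - r_1)(r_1 + n - r_2) = n(n + 3/2).
Evaluating step by step (a_0 = 1):
  n = 1: D(1) = 1(1 + 3/2) = 5/2; numerator = -2(1) = -2; a_1 = (-2)/(5/2) = -4/5
  n = 2: D(2) = 2(2 + 3/2) = 7; numerator = -2(-4/5) = 8/5; a_2 = (8/5)/(7) = 8/35
  n = 3: D(3) = 3(3 + 3/2) = 27/2; numerator = -2(8/35) = -16/35; a_3 = (-16/35)/(27/2) = -32/945
  n = 4: D(4) = 4(4 + 3/2) = 22; numerator = -2(-32/945) = 64/945; a_4 = (64/945)/(22) = 32/10395
  n = 5: D(5) = 5(5 + 3/2) = 65/2; numerator = -2(32/10395) = -64/10395; a_5 = (-64/10395)/(65/2) = -128/675675

r = 3; a_0 = 1; a_1 = -4/5; a_2 = 8/35; a_3 = -32/945; a_4 = 32/10395; a_5 = -128/675675


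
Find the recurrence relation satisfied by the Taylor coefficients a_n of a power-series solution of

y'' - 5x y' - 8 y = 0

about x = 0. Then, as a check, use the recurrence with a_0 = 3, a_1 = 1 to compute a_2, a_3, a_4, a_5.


Substitute y = sum_n a_n x^n.
y''(x) has coefficient (n+2)(n+1) a_{n+2} at x^n;
-5 x y'(x) has coefficient -5 n a_n at x^n (shift);
-8 y(x) has coefficient -8 a_n at x^n.
Matching x^n: (n+2)(n+1) a_{n+2} + (-5n - 8) a_n = 0.
Thus a_{n+2} = (5n + 8) / ((n+1)(n+2)) * a_n.

Check with a_0 = 3, a_1 = 1 (apply the recurrence for n = 0, 1, 2, 3): a_0 = 3, a_1 = 1, a_2 = 12, a_3 = 13/6, a_4 = 18, a_5 = 299/120.

a_(n+2) = (5n + 8) / ((n+1)(n+2)) * a_n; check: a_0 = 3, a_1 = 1, a_2 = 12, a_3 = 13/6, a_4 = 18, a_5 = 299/120


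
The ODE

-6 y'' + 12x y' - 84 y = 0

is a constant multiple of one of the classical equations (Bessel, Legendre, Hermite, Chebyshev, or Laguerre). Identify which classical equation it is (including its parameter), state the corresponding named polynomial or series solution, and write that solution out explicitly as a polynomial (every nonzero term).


All three coefficients share the factor -6; dividing through by -6 gives  y'' - 2x y' + 14 y = 0.
This matches the Hermite equation y'' - 2x y' + 2n y = 0 with 2n = 14, so n = 7; the polynomial solution is H_7(x).
With y = sum_k a_k x^k, matching x^k gives (k+2)(k+1) a_{k+2} = 2(k - n) a_k = 2(k - 7) a_k. The right side vanishes at k = 7, so the series with the parity of 7 terminates at degree 7.
Standard normalization: leading coefficient of H_n is 2^n, so a_7 = 2^7 = 128. Work downward with a_k = (k+1)(k+2) a_{k+2} / (2(k - n)):
  a_5 = (6)(7)(128) / (2(5 - 7)) = 5376/(-4) = -1344
  a_3 = (4)(5)(-1344) / (2(3 - 7)) = -26880/(-8) = 3360
  a_1 = (2)(3)(3360) / (2(1 - 7)) = 20160/(-12) = -1680
Hence H_7(x) = 128 x^7 - 1344 x^5 + 3360 x^3 - 1680 x.

H_7(x); series = 128 x^7 - 1344 x^5 + 3360 x^3 - 1680 x


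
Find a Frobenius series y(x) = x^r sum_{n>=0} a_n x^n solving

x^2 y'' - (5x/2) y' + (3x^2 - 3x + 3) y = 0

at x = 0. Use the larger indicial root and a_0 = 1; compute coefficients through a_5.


Write in Frobenius form y'' + (p(x)/x) y' + (q(x)/x^2) y = 0:
  p(x) = -5/2,  q(x) = 3x^2 - 3x + 3.
Indicial equation: r(r-1) + (-5/2) r + (3) = 0 -> roots r_1 = 2, r_2 = 3/2.
Take r = r_1 = 2. Let y(x) = x^r sum_{n>=0} a_n x^n with a_0 = 1.
Substitute y = x^r sum a_n x^n and match x^{r+n}. The recurrence is
  D(n) a_n - 3 a_{n-1} + 3 a_{n-2} = 0,  where D(n) = (r+n)(r+n-1) + (-5/2)(r+n) + (3).
  a_n = [3 a_{n-1} - 3 a_{n-2}] / D(n).
Since the indicial polynomial factors as (r - r_1)(r - r_2), D(n) = (r_1 + n - r_1)(r_1 + n - r_2) = n(n + 1/2).
Evaluating step by step (a_0 = 1):
  n = 1: D(1) = 1(1 + 1/2) = 3/2; numerator = 3(1) = 3; a_1 = (3)/(3/2) = 2
  n = 2: D(2) = 2(2 + 1/2) = 5; numerator = 3(2) - 3(1) = 3; a_2 = (3)/(5) = 3/5
  n = 3: D(3) = 3(3 + 1/2) = 21/2; numerator = 3(3/5) - 3(2) = -21/5; a_3 = (-21/5)/(21/2) = -2/5
  n = 4: D(4) = 4(4 + 1/2) = 18; numerator = 3(-2/5) - 3(3/5) = -3; a_4 = (-3)/(18) = -1/6
  n = 5: D(5) = 5(5 + 1/2) = 55/2; numerator = 3(-1/6) - 3(-2/5) = 7/10; a_5 = (7/10)/(55/2) = 7/275

r = 2; a_0 = 1; a_1 = 2; a_2 = 3/5; a_3 = -2/5; a_4 = -1/6; a_5 = 7/275


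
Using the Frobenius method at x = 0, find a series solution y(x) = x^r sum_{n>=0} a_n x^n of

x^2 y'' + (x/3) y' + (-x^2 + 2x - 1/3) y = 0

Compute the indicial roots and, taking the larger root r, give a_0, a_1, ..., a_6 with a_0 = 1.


Write in Frobenius form y'' + (p(x)/x) y' + (q(x)/x^2) y = 0:
  p(x) = 1/3,  q(x) = -x^2 + 2x - 1/3.
Indicial equation: r(r-1) + (1/3) r + (-1/3) = 0 -> roots r_1 = 1, r_2 = -1/3.
Take r = r_1 = 1. Let y(x) = x^r sum_{n>=0} a_n x^n with a_0 = 1.
Substitute y = x^r sum a_n x^n and match x^{r+n}. The recurrence is
  D(n) a_n + 2 a_{n-1} - 1 a_{n-2} = 0,  where D(n) = (r+n)(r+n-1) + (1/3)(r+n) + (-1/3).
  a_n = [-2 a_{n-1} + 1 a_{n-2}] / D(n).
Since the indicial polynomial factors as (r - r_1)(r - r_2), D(n) = (r_1 + n - r_1)(r_1 + n - r_2) = n(n + 4/3).
Evaluating step by step (a_0 = 1):
  n = 1: D(1) = 1(1 + 4/3) = 7/3; numerator = -2(1) = -2; a_1 = (-2)/(7/3) = -6/7
  n = 2: D(2) = 2(2 + 4/3) = 20/3; numerator = -2(-6/7) + 1(1) = 19/7; a_2 = (19/7)/(20/3) = 57/140
  n = 3: D(3) = 3(3 + 4/3) = 13; numerator = -2(57/140) + 1(-6/7) = -117/70; a_3 = (-117/70)/(13) = -9/70
  n = 4: D(4) = 4(4 + 4/3) = 64/3; numerator = -2(-9/70) + 1(57/140) = 93/140; a_4 = (93/140)/(64/3) = 279/8960
  n = 5: D(5) = 5(5 + 4/3) = 95/3; numerator = -2(279/8960) + 1(-9/70) = -171/896; a_5 = (-171/896)/(95/3) = -27/4480
  n = 6: D(6) = 6(6 + 4/3) = 44; numerator = -2(-27/4480) + 1(279/8960) = 387/8960; a_6 = (387/8960)/(44) = 387/394240

r = 1; a_0 = 1; a_1 = -6/7; a_2 = 57/140; a_3 = -9/70; a_4 = 279/8960; a_5 = -27/4480; a_6 = 387/394240
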